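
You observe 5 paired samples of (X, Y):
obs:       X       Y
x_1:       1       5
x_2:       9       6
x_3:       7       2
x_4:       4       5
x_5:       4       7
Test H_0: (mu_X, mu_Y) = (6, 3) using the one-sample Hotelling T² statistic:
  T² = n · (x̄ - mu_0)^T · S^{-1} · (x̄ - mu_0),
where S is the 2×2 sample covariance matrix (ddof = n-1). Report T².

Step 1 — sample mean vector:
  mean(X) = (1 + 9 + 7 + 4 + 4) / 5 = 25/5 = 5
  mean(Y) = (5 + 6 + 2 + 5 + 7) / 5 = 25/5 = 5
  x̄ = (5, 5),  deviation x̄ - mu_0 = (5, 5) - (6, 3) = (-1, 2).

Step 2 — sample covariance matrix, S[i,j] = (1/(n-1)) · Σ_k (x_{k,i} - mean_i) · (x_{k,j} - mean_j), divisor n-1 = 4:
  S[X,X] = ((-4)·(-4) + (4)·(4) + (2)·(2) + (-1)·(-1) + (-1)·(-1)) / 4 = 38/4 = 9.5
  S[X,Y] = ((-4)·(0) + (4)·(1) + (2)·(-3) + (-1)·(0) + (-1)·(2)) / 4 = -4/4 = -1
  S[Y,Y] = ((0)·(0) + (1)·(1) + (-3)·(-3) + (0)·(0) + (2)·(2)) / 4 = 14/4 = 3.5
  S = [[9.5, -1],
 [-1, 3.5]].

Step 3 — invert S. det(S) = 9.5·3.5 - (-1)² = 32.25.
  S^{-1} = (1/det) · [[d, -b], [-b, a]] = [[0.1085, 0.031],
 [0.031, 0.2946]].

Step 4 — quadratic form (x̄ - mu_0)^T · S^{-1} · (x̄ - mu_0):
  S^{-1} · (x̄ - mu_0) = (-0.0465, 0.5581),
  (x̄ - mu_0)^T · [...] = (-1)·(-0.0465) + (2)·(0.5581) = 1.1628.

Step 5 — scale by n: T² = 5 · 1.1628 = 5.814.

T² ≈ 5.814


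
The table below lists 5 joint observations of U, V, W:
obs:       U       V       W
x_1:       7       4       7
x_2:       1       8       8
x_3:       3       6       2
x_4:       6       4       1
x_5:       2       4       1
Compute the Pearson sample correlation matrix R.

Step 1 — column means:
  mean(U) = (7 + 1 + 3 + 6 + 2) / 5 = 19/5 = 3.8
  mean(V) = (4 + 8 + 6 + 4 + 4) / 5 = 26/5 = 5.2
  mean(W) = (7 + 8 + 2 + 1 + 1) / 5 = 19/5 = 3.8

Step 2 — sample variances and covariances s[i,j] = (1/(n-1)) · Σ_k (x_{k,i} - mean_i) · (x_{k,j} - mean_j), with n-1 = 4:
  s[U,U] = ((3.2)·(3.2) + (-2.8)·(-2.8) + (-0.8)·(-0.8) + (2.2)·(2.2) + (-1.8)·(-1.8)) / 4 = 26.8/4 = 6.7
  s[U,V] = ((3.2)·(-1.2) + (-2.8)·(2.8) + (-0.8)·(0.8) + (2.2)·(-1.2) + (-1.8)·(-1.2)) / 4 = -12.8/4 = -3.2
  s[U,W] = ((3.2)·(3.2) + (-2.8)·(4.2) + (-0.8)·(-1.8) + (2.2)·(-2.8) + (-1.8)·(-2.8)) / 4 = -1.2/4 = -0.3
  s[V,V] = ((-1.2)·(-1.2) + (2.8)·(2.8) + (0.8)·(0.8) + (-1.2)·(-1.2) + (-1.2)·(-1.2)) / 4 = 12.8/4 = 3.2
  s[V,W] = ((-1.2)·(3.2) + (2.8)·(4.2) + (0.8)·(-1.8) + (-1.2)·(-2.8) + (-1.2)·(-2.8)) / 4 = 13.2/4 = 3.3
  s[W,W] = ((3.2)·(3.2) + (4.2)·(4.2) + (-1.8)·(-1.8) + (-2.8)·(-2.8) + (-2.8)·(-2.8)) / 4 = 46.8/4 = 11.7
  Sample standard deviations s_i = √(s[i,i]):
  s(U) = √(6.7) = 2.5884
  s(V) = √(3.2) = 1.7889
  s(W) = √(11.7) = 3.4205

Step 3 — r_{ij} = s_{ij} / (s_i · s_j):
  r[U,U] = 1 (diagonal).
  r[U,V] = -3.2 / (2.5884 · 1.7889) = -3.2 / 4.6303 = -0.6911
  r[U,W] = -0.3 / (2.5884 · 3.4205) = -0.3 / 8.8538 = -0.0339
  r[V,V] = 1 (diagonal).
  r[V,W] = 3.3 / (1.7889 · 3.4205) = 3.3 / 6.1188 = 0.5393
  r[W,W] = 1 (diagonal).

R is symmetric with unit diagonal. Assembling:

R = [[1, -0.6911, -0.0339],
 [-0.6911, 1, 0.5393],
 [-0.0339, 0.5393, 1]]


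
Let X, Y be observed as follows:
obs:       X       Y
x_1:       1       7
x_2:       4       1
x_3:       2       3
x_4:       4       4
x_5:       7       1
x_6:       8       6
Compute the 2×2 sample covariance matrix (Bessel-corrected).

Step 1 — column means:
  mean(X) = (1 + 4 + 2 + 4 + 7 + 8) / 6 = 26/6 = 4.3333
  mean(Y) = (7 + 1 + 3 + 4 + 1 + 6) / 6 = 22/6 = 3.6667

Step 2 — sample covariance S[i,j] = (1/(n-1)) · Σ_k (x_{k,i} - mean_i) · (x_{k,j} - mean_j), with n-1 = 5.
  S[X,X] = ((-3.3333)·(-3.3333) + (-0.3333)·(-0.3333) + (-2.3333)·(-2.3333) + (-0.3333)·(-0.3333) + (2.6667)·(2.6667) + (3.6667)·(3.6667)) / 5 = 37.3333/5 = 7.4667
  S[X,Y] = ((-3.3333)·(3.3333) + (-0.3333)·(-2.6667) + (-2.3333)·(-0.6667) + (-0.3333)·(0.3333) + (2.6667)·(-2.6667) + (3.6667)·(2.3333)) / 5 = -7.3333/5 = -1.4667
  S[Y,Y] = ((3.3333)·(3.3333) + (-2.6667)·(-2.6667) + (-0.6667)·(-0.6667) + (0.3333)·(0.3333) + (-2.6667)·(-2.6667) + (2.3333)·(2.3333)) / 5 = 31.3333/5 = 6.2667

S is symmetric (S[j,i] = S[i,j]). Assembling:

S = [[7.4667, -1.4667],
 [-1.4667, 6.2667]]


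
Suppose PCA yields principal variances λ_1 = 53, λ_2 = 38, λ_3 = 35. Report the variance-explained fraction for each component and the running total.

Step 1 — total variance = trace(Sigma) = Σ λ_i = 53 + 38 + 35 = 126.

Step 2 — fraction explained by component i = λ_i / Σ λ:
  PC1: 53/126 = 0.4206
  PC2: 38/126 = 0.3016
  PC3: 35/126 = 0.2778

Step 3 — cumulative fraction after k components = (λ_1 + ... + λ_k) / Σ λ:
  k = 1: 53/126 = 0.4206
  k = 2: (53 + 38)/126 = 91/126 = 0.7222
  k = 3: (53 + 38 + 35)/126 = 126/126 = 1

Summary (fraction, with percent):

explained: PC1 0.4206 (42.06%), PC2 0.3016 (30.16%), PC3 0.2778 (27.78%);  cumulative: 0.4206, 0.7222, 1


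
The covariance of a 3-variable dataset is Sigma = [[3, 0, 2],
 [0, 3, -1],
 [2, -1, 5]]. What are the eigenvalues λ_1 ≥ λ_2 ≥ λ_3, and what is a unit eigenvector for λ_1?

Step 1 — characteristic polynomial p(λ) = det(λI - Sigma) = λ³ - tr·λ² + c_1·λ - det, where tr = trace, c_1 = sum of the principal 2×2 minors, det = det(Sigma):
  tr = 3 + 3 + 5 = 11,
  c_1 = (3·3 - (0)²) + (3·5 - (2)²) + (3·5 - (-1)²) = 9 + 11 + 14 = 34,
  det = 3·(3·5 - (-1)²) - (0)·((0)·5 - (-1)·(2)) + (2)·((0)·(-1) - 3·(2)) = 3·(14) - (0)·(2) + (2)·(-6) = 30.
  So p(λ) = λ³ - 11λ² + 34λ - 30.
Step 2 — look for an integer root (rational root theorem: any rational root is an integer divisor of 30). Testing λ = 3:
  p(3) = 27 - 99 + 102 - 30 = 0  ✓
  Dividing out (λ - 3): p(λ) = (λ - 3)(λ² - 8λ + 10).
Step 3 — remaining eigenvalues from the quadratic λ² - 8λ + 10 = 0:
  Δ = 8² - 4·10 = 64 - 40 = 24,  λ = (8 ± √24)/2 = (8 ± 4.899)/2 ≈ 6.4495 or 1.5505.
  Sorted: λ_1 = 6.4495,  λ_2 = 3,  λ_3 = 1.5505  (check: sum = 11 = tr ✓).

Step 4 — unit eigenvector for λ_1 ≈ 6.4495: v spans the null space of (Sigma - λ_1 I), whose rows are
  r_1 = (-3.4495, 0, 2),  r_2 = (0, -3.4495, -1),  r_3 = (2, -1, -1.4495).
  v is orthogonal to every row, so take v ∝ r_1 × r_2 = ((0)·(-1) - (2)·(-3.4495), (2)·(0) - (-3.4495)·(-1), (-3.4495)·(-3.4495) - (0)·(0)) ≈ (6.899, -3.4495, 11.899).
  Let u = (6.899, -3.4495, 11.899).
  ||u|| = √((6.899)² + (-3.4495)² + (11.899)²) = √(201.0806) ≈ 14.1803,  v_1 = u/||u|| ≈ (0.4865, -0.2433, 0.8391) (||v_1|| = 1).

λ_1 = 6.4495,  λ_2 = 3,  λ_3 = 1.5505;  v_1 ≈ (0.4865, -0.2433, 0.8391)


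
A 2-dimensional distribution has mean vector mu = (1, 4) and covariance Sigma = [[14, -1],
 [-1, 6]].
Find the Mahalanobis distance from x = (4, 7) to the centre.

Step 1 — centre the observation: (x - mu) = (3, 3).

Step 2 — invert Sigma. det(Sigma) = 14·6 - (-1)² = 83.
  Sigma^{-1} = (1/det) · [[d, -b], [-b, a]] = [[0.0723, 0.012],
 [0.012, 0.1687]].

Step 3 — form the quadratic (x - mu)^T · Sigma^{-1} · (x - mu):
  Sigma^{-1} · (x - mu) = (0.253, 0.5422).
  (x - mu)^T · [Sigma^{-1} · (x - mu)] = (3)·(0.253) + (3)·(0.5422) = 2.3855.

Step 4 — take square root: d = √(2.3855) ≈ 1.5445.

d(x, mu) = √(2.3855) ≈ 1.5445


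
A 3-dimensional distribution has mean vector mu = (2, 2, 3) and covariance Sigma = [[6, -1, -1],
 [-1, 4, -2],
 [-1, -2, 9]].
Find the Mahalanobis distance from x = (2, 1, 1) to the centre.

Step 1 — centre the observation: (x - mu) = (0, -1, -2).

Step 2 — invert Sigma (cofactor / det for 3×3, or solve directly):
  Sigma^{-1} = [[0.1829, 0.0629, 0.0343],
 [0.0629, 0.3029, 0.0743],
 [0.0343, 0.0743, 0.1314]].

Step 3 — form the quadratic (x - mu)^T · Sigma^{-1} · (x - mu):
  Sigma^{-1} · (x - mu) = (-0.1314, -0.4514, -0.3371).
  (x - mu)^T · [Sigma^{-1} · (x - mu)] = (0)·(-0.1314) + (-1)·(-0.4514) + (-2)·(-0.3371) = 1.1257.

Step 4 — take square root: d = √(1.1257) ≈ 1.061.

d(x, mu) = √(1.1257) ≈ 1.061


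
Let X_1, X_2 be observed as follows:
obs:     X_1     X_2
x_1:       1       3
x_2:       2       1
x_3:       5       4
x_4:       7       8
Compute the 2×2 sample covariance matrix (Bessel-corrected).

Step 1 — column means:
  mean(X_1) = (1 + 2 + 5 + 7) / 4 = 15/4 = 3.75
  mean(X_2) = (3 + 1 + 4 + 8) / 4 = 16/4 = 4

Step 2 — sample covariance S[i,j] = (1/(n-1)) · Σ_k (x_{k,i} - mean_i) · (x_{k,j} - mean_j), with n-1 = 3.
  S[X_1,X_1] = ((-2.75)·(-2.75) + (-1.75)·(-1.75) + (1.25)·(1.25) + (3.25)·(3.25)) / 3 = 22.75/3 = 7.5833
  S[X_1,X_2] = ((-2.75)·(-1) + (-1.75)·(-3) + (1.25)·(0) + (3.25)·(4)) / 3 = 21/3 = 7
  S[X_2,X_2] = ((-1)·(-1) + (-3)·(-3) + (0)·(0) + (4)·(4)) / 3 = 26/3 = 8.6667

S is symmetric (S[j,i] = S[i,j]). Assembling:

S = [[7.5833, 7],
 [7, 8.6667]]


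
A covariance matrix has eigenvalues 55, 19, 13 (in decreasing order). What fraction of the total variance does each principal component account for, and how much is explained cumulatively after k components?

Step 1 — total variance = trace(Sigma) = Σ λ_i = 55 + 19 + 13 = 87.

Step 2 — fraction explained by component i = λ_i / Σ λ:
  PC1: 55/87 = 0.6322
  PC2: 19/87 = 0.2184
  PC3: 13/87 = 0.1494

Step 3 — cumulative fraction after k components = (λ_1 + ... + λ_k) / Σ λ:
  k = 1: 55/87 = 0.6322
  k = 2: (55 + 19)/87 = 74/87 = 0.8506
  k = 3: (55 + 19 + 13)/87 = 87/87 = 1

Summary (fraction, with percent):

explained: PC1 0.6322 (63.22%), PC2 0.2184 (21.84%), PC3 0.1494 (14.94%);  cumulative: 0.6322, 0.8506, 1


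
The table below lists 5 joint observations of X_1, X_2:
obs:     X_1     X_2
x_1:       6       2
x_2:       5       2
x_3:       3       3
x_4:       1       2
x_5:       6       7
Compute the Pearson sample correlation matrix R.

Step 1 — column means:
  mean(X_1) = (6 + 5 + 3 + 1 + 6) / 5 = 21/5 = 4.2
  mean(X_2) = (2 + 2 + 3 + 2 + 7) / 5 = 16/5 = 3.2

Step 2 — sample variances and covariances s[i,j] = (1/(n-1)) · Σ_k (x_{k,i} - mean_i) · (x_{k,j} - mean_j), with n-1 = 4:
  s[X_1,X_1] = ((1.8)·(1.8) + (0.8)·(0.8) + (-1.2)·(-1.2) + (-3.2)·(-3.2) + (1.8)·(1.8)) / 4 = 18.8/4 = 4.7
  s[X_1,X_2] = ((1.8)·(-1.2) + (0.8)·(-1.2) + (-1.2)·(-0.2) + (-3.2)·(-1.2) + (1.8)·(3.8)) / 4 = 7.8/4 = 1.95
  s[X_2,X_2] = ((-1.2)·(-1.2) + (-1.2)·(-1.2) + (-0.2)·(-0.2) + (-1.2)·(-1.2) + (3.8)·(3.8)) / 4 = 18.8/4 = 4.7
  Sample standard deviations s_i = √(s[i,i]):
  s(X_1) = √(4.7) = 2.1679
  s(X_2) = √(4.7) = 2.1679

Step 3 — r_{ij} = s_{ij} / (s_i · s_j):
  r[X_1,X_1] = 1 (diagonal).
  r[X_1,X_2] = 1.95 / (2.1679 · 2.1679) = 1.95 / 4.7 = 0.4149
  r[X_2,X_2] = 1 (diagonal).

R is symmetric with unit diagonal. Assembling:

R = [[1, 0.4149],
 [0.4149, 1]]


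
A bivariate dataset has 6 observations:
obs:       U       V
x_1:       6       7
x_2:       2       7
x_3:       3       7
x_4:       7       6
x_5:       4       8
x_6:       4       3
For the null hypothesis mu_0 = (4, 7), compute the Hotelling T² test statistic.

Step 1 — sample mean vector:
  mean(U) = (6 + 2 + 3 + 7 + 4 + 4) / 6 = 26/6 = 4.3333
  mean(V) = (7 + 7 + 7 + 6 + 8 + 3) / 6 = 38/6 = 6.3333
  x̄ = (4.3333, 6.3333),  deviation x̄ - mu_0 = (4.3333, 6.3333) - (4, 7) = (0.3333, -0.6667).

Step 2 — sample covariance matrix, S[i,j] = (1/(n-1)) · Σ_k (x_{k,i} - mean_i) · (x_{k,j} - mean_j), divisor n-1 = 5:
  S[U,U] = ((1.6667)·(1.6667) + (-2.3333)·(-2.3333) + (-1.3333)·(-1.3333) + (2.6667)·(2.6667) + (-0.3333)·(-0.3333) + (-0.3333)·(-0.3333)) / 5 = 17.3333/5 = 3.4667
  S[U,V] = ((1.6667)·(0.6667) + (-2.3333)·(0.6667) + (-1.3333)·(0.6667) + (2.6667)·(-0.3333) + (-0.3333)·(1.6667) + (-0.3333)·(-3.3333)) / 5 = -1.6667/5 = -0.3333
  S[V,V] = ((0.6667)·(0.6667) + (0.6667)·(0.6667) + (0.6667)·(0.6667) + (-0.3333)·(-0.3333) + (1.6667)·(1.6667) + (-3.3333)·(-3.3333)) / 5 = 15.3333/5 = 3.0667
  S = [[3.4667, -0.3333],
 [-0.3333, 3.0667]].

Step 3 — invert S. det(S) = 3.4667·3.0667 - (-0.3333)² = 10.52.
  S^{-1} = (1/det) · [[d, -b], [-b, a]] = [[0.2915, 0.0317],
 [0.0317, 0.3295]].

Step 4 — quadratic form (x̄ - mu_0)^T · S^{-1} · (x̄ - mu_0):
  S^{-1} · (x̄ - mu_0) = (0.076, -0.2091),
  (x̄ - mu_0)^T · [...] = (0.3333)·(0.076) + (-0.6667)·(-0.2091) = 0.1648.

Step 5 — scale by n: T² = 6 · 0.1648 = 0.9886.

T² ≈ 0.9886


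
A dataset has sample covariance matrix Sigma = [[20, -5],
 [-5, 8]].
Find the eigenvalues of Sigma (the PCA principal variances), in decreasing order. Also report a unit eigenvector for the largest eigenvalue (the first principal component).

Step 1 — characteristic polynomial of 2×2 Sigma:
  det(Sigma - λI) = λ² - trace · λ + det = 0.
  trace = 20 + 8 = 28, det = 20·8 - (-5)² = 135.
Step 2 — discriminant:
  Δ = trace² - 4·det = 784 - 540 = 244.
Step 3 — eigenvalues:
  λ = (trace ± √Δ)/2 = (28 ± 15.6205)/2,
  λ_1 = 21.8102,  λ_2 = 6.1898.

Step 4 — unit eigenvector for λ_1: solve (Sigma - λ_1 I)v = 0. First row:
  (20 - 21.8102)·v_x + (-5)·v_y = 0, i.e. (-1.8102)·v_x + (-5)·v_y = 0,
  so v ∝ (b, λ_1 - a) = (-5, 1.8102); multiply by -1 so the first entry is positive: u = (5, -1.8102).
  ||u|| = √((5)² + (-1.8102)²) = √(28.277) ≈ 5.3176,
  v_1 = u/||u|| ≈ (0.9403, -0.3404) (||v_1|| = 1).

λ_1 = 21.8102,  λ_2 = 6.1898;  v_1 ≈ (0.9403, -0.3404)


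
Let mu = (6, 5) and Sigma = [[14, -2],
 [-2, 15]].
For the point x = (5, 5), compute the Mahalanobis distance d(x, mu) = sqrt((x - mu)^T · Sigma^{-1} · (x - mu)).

Step 1 — centre the observation: (x - mu) = (-1, 0).

Step 2 — invert Sigma. det(Sigma) = 14·15 - (-2)² = 206.
  Sigma^{-1} = (1/det) · [[d, -b], [-b, a]] = [[0.0728, 0.0097],
 [0.0097, 0.068]].

Step 3 — form the quadratic (x - mu)^T · Sigma^{-1} · (x - mu):
  Sigma^{-1} · (x - mu) = (-0.0728, -0.0097).
  (x - mu)^T · [Sigma^{-1} · (x - mu)] = (-1)·(-0.0728) + (0)·(-0.0097) = 0.0728.

Step 4 — take square root: d = √(0.0728) ≈ 0.2698.

d(x, mu) = √(0.0728) ≈ 0.2698


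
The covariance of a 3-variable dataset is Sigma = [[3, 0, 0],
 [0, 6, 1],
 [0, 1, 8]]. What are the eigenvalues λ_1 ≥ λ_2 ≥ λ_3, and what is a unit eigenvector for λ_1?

Step 1 — characteristic polynomial p(λ) = det(λI - Sigma) = λ³ - tr·λ² + c_1·λ - det, where tr = trace, c_1 = sum of the principal 2×2 minors, det = det(Sigma):
  tr = 3 + 6 + 8 = 17,
  c_1 = (3·6 - (0)²) + (3·8 - (0)²) + (6·8 - (1)²) = 18 + 24 + 47 = 89,
  det = 3·(6·8 - (1)²) - (0)·((0)·8 - (1)·(0)) + (0)·((0)·(1) - 6·(0)) = 3·(47) - (0)·(0) + (0)·(0) = 141.
  So p(λ) = λ³ - 17λ² + 89λ - 141.
Step 2 — look for an integer root (rational root theorem: any rational root is an integer divisor of 141). Testing λ = 3:
  p(3) = 27 - 153 + 267 - 141 = 0  ✓
  Dividing out (λ - 3): p(λ) = (λ - 3)(λ² - 14λ + 47).
Step 3 — remaining eigenvalues from the quadratic λ² - 14λ + 47 = 0:
  Δ = 14² - 4·47 = 196 - 188 = 8,  λ = (14 ± √8)/2 = (14 ± 2.8284)/2 ≈ 8.4142 or 5.5858.
  Sorted: λ_1 = 8.4142,  λ_2 = 5.5858,  λ_3 = 3  (check: sum = 17 = tr ✓).

Step 4 — unit eigenvector for λ_1 ≈ 8.4142: v spans the null space of (Sigma - λ_1 I), whose rows are
  r_1 = (-5.4142, 0, 0),  r_2 = (0, -2.4142, 1),  r_3 = (0, 1, -0.4142).
  v is orthogonal to every row, so take v ∝ r_1 × r_2 = ((0)·(1) - (0)·(-2.4142), (0)·(0) - (-5.4142)·(1), (-5.4142)·(-2.4142) - (0)·(0)) ≈ (0, 5.4142, 13.0711).
  Let u = (0, 5.4142, 13.0711).
  ||u|| = √((0)² + (5.4142)² + (13.0711)²) = √(200.1665) ≈ 14.148,  v_1 = u/||u|| ≈ (0, 0.3827, 0.9239) (||v_1|| = 1).

λ_1 = 8.4142,  λ_2 = 5.5858,  λ_3 = 3;  v_1 ≈ (0, 0.3827, 0.9239)


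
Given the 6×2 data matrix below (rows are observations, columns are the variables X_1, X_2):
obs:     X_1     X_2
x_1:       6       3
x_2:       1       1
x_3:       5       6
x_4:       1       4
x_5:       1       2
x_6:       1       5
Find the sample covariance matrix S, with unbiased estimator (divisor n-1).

Step 1 — column means:
  mean(X_1) = (6 + 1 + 5 + 1 + 1 + 1) / 6 = 15/6 = 2.5
  mean(X_2) = (3 + 1 + 6 + 4 + 2 + 5) / 6 = 21/6 = 3.5

Step 2 — sample covariance S[i,j] = (1/(n-1)) · Σ_k (x_{k,i} - mean_i) · (x_{k,j} - mean_j), with n-1 = 5.
  S[X_1,X_1] = ((3.5)·(3.5) + (-1.5)·(-1.5) + (2.5)·(2.5) + (-1.5)·(-1.5) + (-1.5)·(-1.5) + (-1.5)·(-1.5)) / 5 = 27.5/5 = 5.5
  S[X_1,X_2] = ((3.5)·(-0.5) + (-1.5)·(-2.5) + (2.5)·(2.5) + (-1.5)·(0.5) + (-1.5)·(-1.5) + (-1.5)·(1.5)) / 5 = 7.5/5 = 1.5
  S[X_2,X_2] = ((-0.5)·(-0.5) + (-2.5)·(-2.5) + (2.5)·(2.5) + (0.5)·(0.5) + (-1.5)·(-1.5) + (1.5)·(1.5)) / 5 = 17.5/5 = 3.5

S is symmetric (S[j,i] = S[i,j]). Assembling:

S = [[5.5, 1.5],
 [1.5, 3.5]]


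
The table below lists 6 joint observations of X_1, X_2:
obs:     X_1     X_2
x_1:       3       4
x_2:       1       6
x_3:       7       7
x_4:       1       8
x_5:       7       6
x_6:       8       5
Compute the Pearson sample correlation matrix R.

Step 1 — column means:
  mean(X_1) = (3 + 1 + 7 + 1 + 7 + 8) / 6 = 27/6 = 4.5
  mean(X_2) = (4 + 6 + 7 + 8 + 6 + 5) / 6 = 36/6 = 6

Step 2 — sample variances and covariances s[i,j] = (1/(n-1)) · Σ_k (x_{k,i} - mean_i) · (x_{k,j} - mean_j), with n-1 = 5:
  s[X_1,X_1] = ((-1.5)·(-1.5) + (-3.5)·(-3.5) + (2.5)·(2.5) + (-3.5)·(-3.5) + (2.5)·(2.5) + (3.5)·(3.5)) / 5 = 51.5/5 = 10.3
  s[X_1,X_2] = ((-1.5)·(-2) + (-3.5)·(0) + (2.5)·(1) + (-3.5)·(2) + (2.5)·(0) + (3.5)·(-1)) / 5 = -5/5 = -1
  s[X_2,X_2] = ((-2)·(-2) + (0)·(0) + (1)·(1) + (2)·(2) + (0)·(0) + (-1)·(-1)) / 5 = 10/5 = 2
  Sample standard deviations s_i = √(s[i,i]):
  s(X_1) = √(10.3) = 3.2094
  s(X_2) = √(2) = 1.4142

Step 3 — r_{ij} = s_{ij} / (s_i · s_j):
  r[X_1,X_1] = 1 (diagonal).
  r[X_1,X_2] = -1 / (3.2094 · 1.4142) = -1 / 4.5387 = -0.2203
  r[X_2,X_2] = 1 (diagonal).

R is symmetric with unit diagonal. Assembling:

R = [[1, -0.2203],
 [-0.2203, 1]]


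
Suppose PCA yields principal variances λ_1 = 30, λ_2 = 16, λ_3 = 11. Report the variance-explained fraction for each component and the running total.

Step 1 — total variance = trace(Sigma) = Σ λ_i = 30 + 16 + 11 = 57.

Step 2 — fraction explained by component i = λ_i / Σ λ:
  PC1: 30/57 = 0.5263
  PC2: 16/57 = 0.2807
  PC3: 11/57 = 0.193

Step 3 — cumulative fraction after k components = (λ_1 + ... + λ_k) / Σ λ:
  k = 1: 30/57 = 0.5263
  k = 2: (30 + 16)/57 = 46/57 = 0.807
  k = 3: (30 + 16 + 11)/57 = 57/57 = 1

Summary (fraction, with percent):

explained: PC1 0.5263 (52.63%), PC2 0.2807 (28.07%), PC3 0.193 (19.3%);  cumulative: 0.5263, 0.807, 1


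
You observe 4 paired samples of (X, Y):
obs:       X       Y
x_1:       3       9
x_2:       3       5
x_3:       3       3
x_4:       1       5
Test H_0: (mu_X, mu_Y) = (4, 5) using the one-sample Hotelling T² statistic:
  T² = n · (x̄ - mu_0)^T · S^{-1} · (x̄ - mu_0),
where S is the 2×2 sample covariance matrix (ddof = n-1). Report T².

Step 1 — sample mean vector:
  mean(X) = (3 + 3 + 3 + 1) / 4 = 10/4 = 2.5
  mean(Y) = (9 + 5 + 3 + 5) / 4 = 22/4 = 5.5
  x̄ = (2.5, 5.5),  deviation x̄ - mu_0 = (2.5, 5.5) - (4, 5) = (-1.5, 0.5).

Step 2 — sample covariance matrix, S[i,j] = (1/(n-1)) · Σ_k (x_{k,i} - mean_i) · (x_{k,j} - mean_j), divisor n-1 = 3:
  S[X,X] = ((0.5)·(0.5) + (0.5)·(0.5) + (0.5)·(0.5) + (-1.5)·(-1.5)) / 3 = 3/3 = 1
  S[X,Y] = ((0.5)·(3.5) + (0.5)·(-0.5) + (0.5)·(-2.5) + (-1.5)·(-0.5)) / 3 = 1/3 = 0.3333
  S[Y,Y] = ((3.5)·(3.5) + (-0.5)·(-0.5) + (-2.5)·(-2.5) + (-0.5)·(-0.5)) / 3 = 19/3 = 6.3333
  S = [[1, 0.3333],
 [0.3333, 6.3333]].

Step 3 — invert S. det(S) = 1·6.3333 - (0.3333)² = 6.2222.
  S^{-1} = (1/det) · [[d, -b], [-b, a]] = [[1.0179, -0.0536],
 [-0.0536, 0.1607]].

Step 4 — quadratic form (x̄ - mu_0)^T · S^{-1} · (x̄ - mu_0):
  S^{-1} · (x̄ - mu_0) = (-1.5536, 0.1607),
  (x̄ - mu_0)^T · [...] = (-1.5)·(-1.5536) + (0.5)·(0.1607) = 2.4107.

Step 5 — scale by n: T² = 4 · 2.4107 = 9.6429.

T² ≈ 9.6429


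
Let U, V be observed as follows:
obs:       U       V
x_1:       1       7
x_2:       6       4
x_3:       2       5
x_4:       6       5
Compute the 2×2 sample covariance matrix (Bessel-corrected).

Step 1 — column means:
  mean(U) = (1 + 6 + 2 + 6) / 4 = 15/4 = 3.75
  mean(V) = (7 + 4 + 5 + 5) / 4 = 21/4 = 5.25

Step 2 — sample covariance S[i,j] = (1/(n-1)) · Σ_k (x_{k,i} - mean_i) · (x_{k,j} - mean_j), with n-1 = 3.
  S[U,U] = ((-2.75)·(-2.75) + (2.25)·(2.25) + (-1.75)·(-1.75) + (2.25)·(2.25)) / 3 = 20.75/3 = 6.9167
  S[U,V] = ((-2.75)·(1.75) + (2.25)·(-1.25) + (-1.75)·(-0.25) + (2.25)·(-0.25)) / 3 = -7.75/3 = -2.5833
  S[V,V] = ((1.75)·(1.75) + (-1.25)·(-1.25) + (-0.25)·(-0.25) + (-0.25)·(-0.25)) / 3 = 4.75/3 = 1.5833

S is symmetric (S[j,i] = S[i,j]). Assembling:

S = [[6.9167, -2.5833],
 [-2.5833, 1.5833]]


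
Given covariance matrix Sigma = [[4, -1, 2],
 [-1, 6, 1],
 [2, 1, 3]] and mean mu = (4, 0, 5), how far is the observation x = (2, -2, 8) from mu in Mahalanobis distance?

Step 1 — centre the observation: (x - mu) = (-2, -2, 3).

Step 2 — invert Sigma (cofactor / det for 3×3, or solve directly):
  Sigma^{-1} = [[0.4595, 0.1351, -0.3514],
 [0.1351, 0.2162, -0.1622],
 [-0.3514, -0.1622, 0.6216]].

Step 3 — form the quadratic (x - mu)^T · Sigma^{-1} · (x - mu):
  Sigma^{-1} · (x - mu) = (-2.2432, -1.1892, 2.8919).
  (x - mu)^T · [Sigma^{-1} · (x - mu)] = (-2)·(-2.2432) + (-2)·(-1.1892) + (3)·(2.8919) = 15.5405.

Step 4 — take square root: d = √(15.5405) ≈ 3.9421.

d(x, mu) = √(15.5405) ≈ 3.9421


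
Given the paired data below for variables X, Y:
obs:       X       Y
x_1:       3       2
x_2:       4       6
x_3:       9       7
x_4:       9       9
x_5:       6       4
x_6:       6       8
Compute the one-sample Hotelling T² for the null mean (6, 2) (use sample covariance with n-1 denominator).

Step 1 — sample mean vector:
  mean(X) = (3 + 4 + 9 + 9 + 6 + 6) / 6 = 37/6 = 6.1667
  mean(Y) = (2 + 6 + 7 + 9 + 4 + 8) / 6 = 36/6 = 6
  x̄ = (6.1667, 6),  deviation x̄ - mu_0 = (6.1667, 6) - (6, 2) = (0.1667, 4).

Step 2 — sample covariance matrix, S[i,j] = (1/(n-1)) · Σ_k (x_{k,i} - mean_i) · (x_{k,j} - mean_j), divisor n-1 = 5:
  S[X,X] = ((-3.1667)·(-3.1667) + (-2.1667)·(-2.1667) + (2.8333)·(2.8333) + (2.8333)·(2.8333) + (-0.1667)·(-0.1667) + (-0.1667)·(-0.1667)) / 5 = 30.8333/5 = 6.1667
  S[X,Y] = ((-3.1667)·(-4) + (-2.1667)·(0) + (2.8333)·(1) + (2.8333)·(3) + (-0.1667)·(-2) + (-0.1667)·(2)) / 5 = 24/5 = 4.8
  S[Y,Y] = ((-4)·(-4) + (0)·(0) + (1)·(1) + (3)·(3) + (-2)·(-2) + (2)·(2)) / 5 = 34/5 = 6.8
  S = [[6.1667, 4.8],
 [4.8, 6.8]].

Step 3 — invert S. det(S) = 6.1667·6.8 - (4.8)² = 18.8933.
  S^{-1} = (1/det) · [[d, -b], [-b, a]] = [[0.3599, -0.2541],
 [-0.2541, 0.3264]].

Step 4 — quadratic form (x̄ - mu_0)^T · S^{-1} · (x̄ - mu_0):
  S^{-1} · (x̄ - mu_0) = (-0.9562, 1.2632),
  (x̄ - mu_0)^T · [...] = (0.1667)·(-0.9562) + (4)·(1.2632) = 4.8936.

Step 5 — scale by n: T² = 6 · 4.8936 = 29.3613.

T² ≈ 29.3613


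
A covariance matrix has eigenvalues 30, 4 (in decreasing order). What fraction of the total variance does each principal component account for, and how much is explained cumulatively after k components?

Step 1 — total variance = trace(Sigma) = Σ λ_i = 30 + 4 = 34.

Step 2 — fraction explained by component i = λ_i / Σ λ:
  PC1: 30/34 = 0.8824
  PC2: 4/34 = 0.1176

Step 3 — cumulative fraction after k components = (λ_1 + ... + λ_k) / Σ λ:
  k = 1: 30/34 = 0.8824
  k = 2: (30 + 4)/34 = 34/34 = 1

Summary (fraction, with percent):

explained: PC1 0.8824 (88.24%), PC2 0.1176 (11.76%);  cumulative: 0.8824, 1


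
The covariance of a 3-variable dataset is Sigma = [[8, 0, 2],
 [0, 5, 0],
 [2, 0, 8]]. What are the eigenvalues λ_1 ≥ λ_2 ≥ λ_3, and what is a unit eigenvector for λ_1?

Step 1 — characteristic polynomial p(λ) = det(λI - Sigma) = λ³ - tr·λ² + c_1·λ - det, where tr = trace, c_1 = sum of the principal 2×2 minors, det = det(Sigma):
  tr = 8 + 5 + 8 = 21,
  c_1 = (8·5 - (0)²) + (8·8 - (2)²) + (5·8 - (0)²) = 40 + 60 + 40 = 140,
  det = 8·(5·8 - (0)²) - (0)·((0)·8 - (0)·(2)) + (2)·((0)·(0) - 5·(2)) = 8·(40) - (0)·(0) + (2)·(-10) = 300.
  So p(λ) = λ³ - 21λ² + 140λ - 300.
Step 2 — look for an integer root (rational root theorem: any rational root is an integer divisor of 300). Testing λ = 5:
  p(5) = 125 - 525 + 700 - 300 = 0  ✓
  Dividing out (λ - 5): p(λ) = (λ - 5)(λ² - 16λ + 60).
Step 3 — remaining eigenvalues from the quadratic λ² - 16λ + 60 = 0:
  Δ = 16² - 4·60 = 256 - 240 = 16,  λ = (16 ± √16)/2 = (16 ± 4)/2 = 10 or 6.
  Sorted: λ_1 = 10,  λ_2 = 6,  λ_3 = 5  (check: sum = 21 = tr ✓).

Step 4 — unit eigenvector for λ_1 = 10: v spans the null space of (Sigma - λ_1 I), whose rows are
  r_1 = (-2, 0, 2),  r_2 = (0, -5, 0),  r_3 = (2, 0, -2).
  v is orthogonal to every row, so take v ∝ r_1 × r_2 = ((0)·(0) - (2)·(-5), (2)·(0) - (-2)·(0), (-2)·(-5) - (0)·(0)) = (10, 0, 10).
  Rescale (divide by 10): u = (1, 0, 1).
  ||u|| = √((1)² + (0)² + (1)²) = √(2) ≈ 1.4142,  v_1 = u/||u|| ≈ (0.7071, 0, 0.7071) (||v_1|| = 1).

λ_1 = 10,  λ_2 = 6,  λ_3 = 5;  v_1 ≈ (0.7071, 0, 0.7071)


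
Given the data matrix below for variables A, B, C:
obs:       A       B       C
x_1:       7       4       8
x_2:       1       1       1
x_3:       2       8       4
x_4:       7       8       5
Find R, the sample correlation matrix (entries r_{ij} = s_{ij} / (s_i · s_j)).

Step 1 — column means:
  mean(A) = (7 + 1 + 2 + 7) / 4 = 17/4 = 4.25
  mean(B) = (4 + 1 + 8 + 8) / 4 = 21/4 = 5.25
  mean(C) = (8 + 1 + 4 + 5) / 4 = 18/4 = 4.5

Step 2 — sample variances and covariances s[i,j] = (1/(n-1)) · Σ_k (x_{k,i} - mean_i) · (x_{k,j} - mean_j), with n-1 = 3:
  s[A,A] = ((2.75)·(2.75) + (-3.25)·(-3.25) + (-2.25)·(-2.25) + (2.75)·(2.75)) / 3 = 30.75/3 = 10.25
  s[A,B] = ((2.75)·(-1.25) + (-3.25)·(-4.25) + (-2.25)·(2.75) + (2.75)·(2.75)) / 3 = 11.75/3 = 3.9167
  s[A,C] = ((2.75)·(3.5) + (-3.25)·(-3.5) + (-2.25)·(-0.5) + (2.75)·(0.5)) / 3 = 23.5/3 = 7.8333
  s[B,B] = ((-1.25)·(-1.25) + (-4.25)·(-4.25) + (2.75)·(2.75) + (2.75)·(2.75)) / 3 = 34.75/3 = 11.5833
  s[B,C] = ((-1.25)·(3.5) + (-4.25)·(-3.5) + (2.75)·(-0.5) + (2.75)·(0.5)) / 3 = 10.5/3 = 3.5
  s[C,C] = ((3.5)·(3.5) + (-3.5)·(-3.5) + (-0.5)·(-0.5) + (0.5)·(0.5)) / 3 = 25/3 = 8.3333
  Sample standard deviations s_i = √(s[i,i]):
  s(A) = √(10.25) = 3.2016
  s(B) = √(11.5833) = 3.4034
  s(C) = √(8.3333) = 2.8868

Step 3 — r_{ij} = s_{ij} / (s_i · s_j):
  r[A,A] = 1 (diagonal).
  r[A,B] = 3.9167 / (3.2016 · 3.4034) = 3.9167 / 10.8963 = 0.3594
  r[A,C] = 7.8333 / (3.2016 · 2.8868) = 7.8333 / 9.2421 = 0.8476
  r[B,B] = 1 (diagonal).
  r[B,C] = 3.5 / (3.4034 · 2.8868) = 3.5 / 9.8249 = 0.3562
  r[C,C] = 1 (diagonal).

R is symmetric with unit diagonal. Assembling:

R = [[1, 0.3594, 0.8476],
 [0.3594, 1, 0.3562],
 [0.8476, 0.3562, 1]]


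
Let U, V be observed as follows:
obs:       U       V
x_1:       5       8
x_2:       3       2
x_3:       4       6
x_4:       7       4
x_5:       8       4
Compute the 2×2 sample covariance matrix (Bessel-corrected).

Step 1 — column means:
  mean(U) = (5 + 3 + 4 + 7 + 8) / 5 = 27/5 = 5.4
  mean(V) = (8 + 2 + 6 + 4 + 4) / 5 = 24/5 = 4.8

Step 2 — sample covariance S[i,j] = (1/(n-1)) · Σ_k (x_{k,i} - mean_i) · (x_{k,j} - mean_j), with n-1 = 4.
  S[U,U] = ((-0.4)·(-0.4) + (-2.4)·(-2.4) + (-1.4)·(-1.4) + (1.6)·(1.6) + (2.6)·(2.6)) / 4 = 17.2/4 = 4.3
  S[U,V] = ((-0.4)·(3.2) + (-2.4)·(-2.8) + (-1.4)·(1.2) + (1.6)·(-0.8) + (2.6)·(-0.8)) / 4 = 0.4/4 = 0.1
  S[V,V] = ((3.2)·(3.2) + (-2.8)·(-2.8) + (1.2)·(1.2) + (-0.8)·(-0.8) + (-0.8)·(-0.8)) / 4 = 20.8/4 = 5.2

S is symmetric (S[j,i] = S[i,j]). Assembling:

S = [[4.3, 0.1],
 [0.1, 5.2]]


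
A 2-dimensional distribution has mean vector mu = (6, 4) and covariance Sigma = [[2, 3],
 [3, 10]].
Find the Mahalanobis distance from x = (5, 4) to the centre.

Step 1 — centre the observation: (x - mu) = (-1, 0).

Step 2 — invert Sigma. det(Sigma) = 2·10 - (3)² = 11.
  Sigma^{-1} = (1/det) · [[d, -b], [-b, a]] = [[0.9091, -0.2727],
 [-0.2727, 0.1818]].

Step 3 — form the quadratic (x - mu)^T · Sigma^{-1} · (x - mu):
  Sigma^{-1} · (x - mu) = (-0.9091, 0.2727).
  (x - mu)^T · [Sigma^{-1} · (x - mu)] = (-1)·(-0.9091) + (0)·(0.2727) = 0.9091.

Step 4 — take square root: d = √(0.9091) ≈ 0.9535.

d(x, mu) = √(0.9091) ≈ 0.9535


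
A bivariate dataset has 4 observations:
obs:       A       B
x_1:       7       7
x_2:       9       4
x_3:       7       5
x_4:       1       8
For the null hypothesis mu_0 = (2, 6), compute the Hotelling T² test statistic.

Step 1 — sample mean vector:
  mean(A) = (7 + 9 + 7 + 1) / 4 = 24/4 = 6
  mean(B) = (7 + 4 + 5 + 8) / 4 = 24/4 = 6
  x̄ = (6, 6),  deviation x̄ - mu_0 = (6, 6) - (2, 6) = (4, 0).

Step 2 — sample covariance matrix, S[i,j] = (1/(n-1)) · Σ_k (x_{k,i} - mean_i) · (x_{k,j} - mean_j), divisor n-1 = 3:
  S[A,A] = ((1)·(1) + (3)·(3) + (1)·(1) + (-5)·(-5)) / 3 = 36/3 = 12
  S[A,B] = ((1)·(1) + (3)·(-2) + (1)·(-1) + (-5)·(2)) / 3 = -16/3 = -5.3333
  S[B,B] = ((1)·(1) + (-2)·(-2) + (-1)·(-1) + (2)·(2)) / 3 = 10/3 = 3.3333
  S = [[12, -5.3333],
 [-5.3333, 3.3333]].

Step 3 — invert S. det(S) = 12·3.3333 - (-5.3333)² = 11.5556.
  S^{-1} = (1/det) · [[d, -b], [-b, a]] = [[0.2885, 0.4615],
 [0.4615, 1.0385]].

Step 4 — quadratic form (x̄ - mu_0)^T · S^{-1} · (x̄ - mu_0):
  S^{-1} · (x̄ - mu_0) = (1.1538, 1.8462),
  (x̄ - mu_0)^T · [...] = (4)·(1.1538) + (0)·(1.8462) = 4.6154.

Step 5 — scale by n: T² = 4 · 4.6154 = 18.4615.

T² ≈ 18.4615


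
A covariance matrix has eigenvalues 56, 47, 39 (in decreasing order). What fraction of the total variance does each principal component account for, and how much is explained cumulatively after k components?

Step 1 — total variance = trace(Sigma) = Σ λ_i = 56 + 47 + 39 = 142.

Step 2 — fraction explained by component i = λ_i / Σ λ:
  PC1: 56/142 = 0.3944
  PC2: 47/142 = 0.331
  PC3: 39/142 = 0.2746

Step 3 — cumulative fraction after k components = (λ_1 + ... + λ_k) / Σ λ:
  k = 1: 56/142 = 0.3944
  k = 2: (56 + 47)/142 = 103/142 = 0.7254
  k = 3: (56 + 47 + 39)/142 = 142/142 = 1

Summary (fraction, with percent):

explained: PC1 0.3944 (39.44%), PC2 0.331 (33.1%), PC3 0.2746 (27.46%);  cumulative: 0.3944, 0.7254, 1


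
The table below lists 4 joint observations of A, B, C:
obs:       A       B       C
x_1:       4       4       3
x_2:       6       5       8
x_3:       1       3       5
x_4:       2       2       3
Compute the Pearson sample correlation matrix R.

Step 1 — column means:
  mean(A) = (4 + 6 + 1 + 2) / 4 = 13/4 = 3.25
  mean(B) = (4 + 5 + 3 + 2) / 4 = 14/4 = 3.5
  mean(C) = (3 + 8 + 5 + 3) / 4 = 19/4 = 4.75

Step 2 — sample variances and covariances s[i,j] = (1/(n-1)) · Σ_k (x_{k,i} - mean_i) · (x_{k,j} - mean_j), with n-1 = 3:
  s[A,A] = ((0.75)·(0.75) + (2.75)·(2.75) + (-2.25)·(-2.25) + (-1.25)·(-1.25)) / 3 = 14.75/3 = 4.9167
  s[A,B] = ((0.75)·(0.5) + (2.75)·(1.5) + (-2.25)·(-0.5) + (-1.25)·(-1.5)) / 3 = 7.5/3 = 2.5
  s[A,C] = ((0.75)·(-1.75) + (2.75)·(3.25) + (-2.25)·(0.25) + (-1.25)·(-1.75)) / 3 = 9.25/3 = 3.0833
  s[B,B] = ((0.5)·(0.5) + (1.5)·(1.5) + (-0.5)·(-0.5) + (-1.5)·(-1.5)) / 3 = 5/3 = 1.6667
  s[B,C] = ((0.5)·(-1.75) + (1.5)·(3.25) + (-0.5)·(0.25) + (-1.5)·(-1.75)) / 3 = 6.5/3 = 2.1667
  s[C,C] = ((-1.75)·(-1.75) + (3.25)·(3.25) + (0.25)·(0.25) + (-1.75)·(-1.75)) / 3 = 16.75/3 = 5.5833
  Sample standard deviations s_i = √(s[i,i]):
  s(A) = √(4.9167) = 2.2174
  s(B) = √(1.6667) = 1.291
  s(C) = √(5.5833) = 2.3629

Step 3 — r_{ij} = s_{ij} / (s_i · s_j):
  r[A,A] = 1 (diagonal).
  r[A,B] = 2.5 / (2.2174 · 1.291) = 2.5 / 2.8626 = 0.8733
  r[A,C] = 3.0833 / (2.2174 · 2.3629) = 3.0833 / 5.2394 = 0.5885
  r[B,B] = 1 (diagonal).
  r[B,C] = 2.1667 / (1.291 · 2.3629) = 2.1667 / 3.0505 = 0.7103
  r[C,C] = 1 (diagonal).

R is symmetric with unit diagonal. Assembling:

R = [[1, 0.8733, 0.5885],
 [0.8733, 1, 0.7103],
 [0.5885, 0.7103, 1]]


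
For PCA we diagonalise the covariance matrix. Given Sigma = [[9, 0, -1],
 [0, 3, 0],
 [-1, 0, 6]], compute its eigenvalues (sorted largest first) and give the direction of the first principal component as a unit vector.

Step 1 — characteristic polynomial p(λ) = det(λI - Sigma) = λ³ - tr·λ² + c_1·λ - det, where tr = trace, c_1 = sum of the principal 2×2 minors, det = det(Sigma):
  tr = 9 + 3 + 6 = 18,
  c_1 = (9·3 - (0)²) + (9·6 - (-1)²) + (3·6 - (0)²) = 27 + 53 + 18 = 98,
  det = 9·(3·6 - (0)²) - (0)·((0)·6 - (0)·(-1)) + (-1)·((0)·(0) - 3·(-1)) = 9·(18) - (0)·(0) + (-1)·(3) = 159.
  So p(λ) = λ³ - 18λ² + 98λ - 159.
Step 2 — look for an integer root (rational root theorem: any rational root is an integer divisor of 159). Testing λ = 3:
  p(3) = 27 - 162 + 294 - 159 = 0  ✓
  Dividing out (λ - 3): p(λ) = (λ - 3)(λ² - 15λ + 53).
Step 3 — remaining eigenvalues from the quadratic λ² - 15λ + 53 = 0:
  Δ = 15² - 4·53 = 225 - 212 = 13,  λ = (15 ± √13)/2 = (15 ± 3.6056)/2 ≈ 9.3028 or 5.6972.
  Sorted: λ_1 = 9.3028,  λ_2 = 5.6972,  λ_3 = 3  (check: sum = 18 = tr ✓).

Step 4 — unit eigenvector for λ_1 ≈ 9.3028: v spans the null space of (Sigma - λ_1 I), whose rows are
  r_1 = (-0.3028, 0, -1),  r_2 = (0, -6.3028, 0),  r_3 = (-1, 0, -3.3028).
  v is orthogonal to every row, so take v ∝ r_1 × r_2 = ((0)·(0) - (-1)·(-6.3028), (-1)·(0) - (-0.3028)·(0), (-0.3028)·(-6.3028) - (0)·(0)) ≈ (-6.3028, 0, 1.9083).
  Rescale (multiply by -1 so the first nonzero entry is positive): u = (6.3028, 0, -1.9083).
  ||u|| = √((6.3028)² + (0)² + (-1.9083)²) = √(43.3667) ≈ 6.5853,  v_1 = u/||u|| ≈ (0.9571, 0, -0.2898) (||v_1|| = 1).

λ_1 = 9.3028,  λ_2 = 5.6972,  λ_3 = 3;  v_1 ≈ (0.9571, 0, -0.2898)


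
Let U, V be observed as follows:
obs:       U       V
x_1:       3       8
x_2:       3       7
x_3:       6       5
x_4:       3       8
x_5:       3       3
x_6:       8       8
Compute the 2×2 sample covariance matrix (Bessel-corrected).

Step 1 — column means:
  mean(U) = (3 + 3 + 6 + 3 + 3 + 8) / 6 = 26/6 = 4.3333
  mean(V) = (8 + 7 + 5 + 8 + 3 + 8) / 6 = 39/6 = 6.5

Step 2 — sample covariance S[i,j] = (1/(n-1)) · Σ_k (x_{k,i} - mean_i) · (x_{k,j} - mean_j), with n-1 = 5.
  S[U,U] = ((-1.3333)·(-1.3333) + (-1.3333)·(-1.3333) + (1.6667)·(1.6667) + (-1.3333)·(-1.3333) + (-1.3333)·(-1.3333) + (3.6667)·(3.6667)) / 5 = 23.3333/5 = 4.6667
  S[U,V] = ((-1.3333)·(1.5) + (-1.3333)·(0.5) + (1.6667)·(-1.5) + (-1.3333)·(1.5) + (-1.3333)·(-3.5) + (3.6667)·(1.5)) / 5 = 3/5 = 0.6
  S[V,V] = ((1.5)·(1.5) + (0.5)·(0.5) + (-1.5)·(-1.5) + (1.5)·(1.5) + (-3.5)·(-3.5) + (1.5)·(1.5)) / 5 = 21.5/5 = 4.3

S is symmetric (S[j,i] = S[i,j]). Assembling:

S = [[4.6667, 0.6],
 [0.6, 4.3]]


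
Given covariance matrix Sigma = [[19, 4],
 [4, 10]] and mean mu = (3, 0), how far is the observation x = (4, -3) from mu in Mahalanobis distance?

Step 1 — centre the observation: (x - mu) = (1, -3).

Step 2 — invert Sigma. det(Sigma) = 19·10 - (4)² = 174.
  Sigma^{-1} = (1/det) · [[d, -b], [-b, a]] = [[0.0575, -0.023],
 [-0.023, 0.1092]].

Step 3 — form the quadratic (x - mu)^T · Sigma^{-1} · (x - mu):
  Sigma^{-1} · (x - mu) = (0.1264, -0.3506).
  (x - mu)^T · [Sigma^{-1} · (x - mu)] = (1)·(0.1264) + (-3)·(-0.3506) = 1.1782.

Step 4 — take square root: d = √(1.1782) ≈ 1.0854.

d(x, mu) = √(1.1782) ≈ 1.0854


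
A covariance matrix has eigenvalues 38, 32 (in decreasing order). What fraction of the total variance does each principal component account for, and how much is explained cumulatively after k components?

Step 1 — total variance = trace(Sigma) = Σ λ_i = 38 + 32 = 70.

Step 2 — fraction explained by component i = λ_i / Σ λ:
  PC1: 38/70 = 0.5429
  PC2: 32/70 = 0.4571

Step 3 — cumulative fraction after k components = (λ_1 + ... + λ_k) / Σ λ:
  k = 1: 38/70 = 0.5429
  k = 2: (38 + 32)/70 = 70/70 = 1

Summary (fraction, with percent):

explained: PC1 0.5429 (54.29%), PC2 0.4571 (45.71%);  cumulative: 0.5429, 1


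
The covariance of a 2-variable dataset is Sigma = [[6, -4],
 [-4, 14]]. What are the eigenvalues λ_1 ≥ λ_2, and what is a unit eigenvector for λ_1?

Step 1 — characteristic polynomial of 2×2 Sigma:
  det(Sigma - λI) = λ² - trace · λ + det = 0.
  trace = 6 + 14 = 20, det = 6·14 - (-4)² = 68.
Step 2 — discriminant:
  Δ = trace² - 4·det = 400 - 272 = 128.
Step 3 — eigenvalues:
  λ = (trace ± √Δ)/2 = (20 ± 11.3137)/2,
  λ_1 = 15.6569,  λ_2 = 4.3431.

Step 4 — unit eigenvector for λ_1: solve (Sigma - λ_1 I)v = 0. First row:
  (6 - 15.6569)·v_x + (-4)·v_y = 0, i.e. (-9.6569)·v_x + (-4)·v_y = 0,
  so v ∝ (b, λ_1 - a) = (-4, 9.6569); multiply by -1 so the first entry is positive: u = (4, -9.6569).
  ||u|| = √((4)² + (-9.6569)²) = √(109.2548) ≈ 10.4525,
  v_1 = u/||u|| ≈ (0.3827, -0.9239) (||v_1|| = 1).

λ_1 = 15.6569,  λ_2 = 4.3431;  v_1 ≈ (0.3827, -0.9239)


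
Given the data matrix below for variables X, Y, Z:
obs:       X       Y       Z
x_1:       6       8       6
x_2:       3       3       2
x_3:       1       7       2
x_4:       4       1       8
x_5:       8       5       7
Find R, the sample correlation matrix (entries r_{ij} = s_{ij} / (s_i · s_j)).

Step 1 — column means:
  mean(X) = (6 + 3 + 1 + 4 + 8) / 5 = 22/5 = 4.4
  mean(Y) = (8 + 3 + 7 + 1 + 5) / 5 = 24/5 = 4.8
  mean(Z) = (6 + 2 + 2 + 8 + 7) / 5 = 25/5 = 5

Step 2 — sample variances and covariances s[i,j] = (1/(n-1)) · Σ_k (x_{k,i} - mean_i) · (x_{k,j} - mean_j), with n-1 = 4:
  s[X,X] = ((1.6)·(1.6) + (-1.4)·(-1.4) + (-3.4)·(-3.4) + (-0.4)·(-0.4) + (3.6)·(3.6)) / 4 = 29.2/4 = 7.3
  s[X,Y] = ((1.6)·(3.2) + (-1.4)·(-1.8) + (-3.4)·(2.2) + (-0.4)·(-3.8) + (3.6)·(0.2)) / 4 = 2.4/4 = 0.6
  s[X,Z] = ((1.6)·(1) + (-1.4)·(-3) + (-3.4)·(-3) + (-0.4)·(3) + (3.6)·(2)) / 4 = 22/4 = 5.5
  s[Y,Y] = ((3.2)·(3.2) + (-1.8)·(-1.8) + (2.2)·(2.2) + (-3.8)·(-3.8) + (0.2)·(0.2)) / 4 = 32.8/4 = 8.2
  s[Y,Z] = ((3.2)·(1) + (-1.8)·(-3) + (2.2)·(-3) + (-3.8)·(3) + (0.2)·(2)) / 4 = -9/4 = -2.25
  s[Z,Z] = ((1)·(1) + (-3)·(-3) + (-3)·(-3) + (3)·(3) + (2)·(2)) / 4 = 32/4 = 8
  Sample standard deviations s_i = √(s[i,i]):
  s(X) = √(7.3) = 2.7019
  s(Y) = √(8.2) = 2.8636
  s(Z) = √(8) = 2.8284

Step 3 — r_{ij} = s_{ij} / (s_i · s_j):
  r[X,X] = 1 (diagonal).
  r[X,Y] = 0.6 / (2.7019 · 2.8636) = 0.6 / 7.7369 = 0.0776
  r[X,Z] = 5.5 / (2.7019 · 2.8284) = 5.5 / 7.642 = 0.7197
  r[Y,Y] = 1 (diagonal).
  r[Y,Z] = -2.25 / (2.8636 · 2.8284) = -2.25 / 8.0994 = -0.2778
  r[Z,Z] = 1 (diagonal).

R is symmetric with unit diagonal. Assembling:

R = [[1, 0.0776, 0.7197],
 [0.0776, 1, -0.2778],
 [0.7197, -0.2778, 1]]


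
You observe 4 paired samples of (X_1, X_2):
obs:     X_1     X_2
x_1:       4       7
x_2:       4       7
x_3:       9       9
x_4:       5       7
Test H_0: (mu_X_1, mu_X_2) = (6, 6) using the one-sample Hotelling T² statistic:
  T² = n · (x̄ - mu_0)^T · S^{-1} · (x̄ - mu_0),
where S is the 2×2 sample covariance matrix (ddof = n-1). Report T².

Step 1 — sample mean vector:
  mean(X_1) = (4 + 4 + 9 + 5) / 4 = 22/4 = 5.5
  mean(X_2) = (7 + 7 + 9 + 7) / 4 = 30/4 = 7.5
  x̄ = (5.5, 7.5),  deviation x̄ - mu_0 = (5.5, 7.5) - (6, 6) = (-0.5, 1.5).

Step 2 — sample covariance matrix, S[i,j] = (1/(n-1)) · Σ_k (x_{k,i} - mean_i) · (x_{k,j} - mean_j), divisor n-1 = 3:
  S[X_1,X_1] = ((-1.5)·(-1.5) + (-1.5)·(-1.5) + (3.5)·(3.5) + (-0.5)·(-0.5)) / 3 = 17/3 = 5.6667
  S[X_1,X_2] = ((-1.5)·(-0.5) + (-1.5)·(-0.5) + (3.5)·(1.5) + (-0.5)·(-0.5)) / 3 = 7/3 = 2.3333
  S[X_2,X_2] = ((-0.5)·(-0.5) + (-0.5)·(-0.5) + (1.5)·(1.5) + (-0.5)·(-0.5)) / 3 = 3/3 = 1
  S = [[5.6667, 2.3333],
 [2.3333, 1]].

Step 3 — invert S. det(S) = 5.6667·1 - (2.3333)² = 0.2222.
  S^{-1} = (1/det) · [[d, -b], [-b, a]] = [[4.5, -10.5],
 [-10.5, 25.5]].

Step 4 — quadratic form (x̄ - mu_0)^T · S^{-1} · (x̄ - mu_0):
  S^{-1} · (x̄ - mu_0) = (-18, 43.5),
  (x̄ - mu_0)^T · [...] = (-0.5)·(-18) + (1.5)·(43.5) = 74.25.

Step 5 — scale by n: T² = 4 · 74.25 = 297.

T² ≈ 297
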